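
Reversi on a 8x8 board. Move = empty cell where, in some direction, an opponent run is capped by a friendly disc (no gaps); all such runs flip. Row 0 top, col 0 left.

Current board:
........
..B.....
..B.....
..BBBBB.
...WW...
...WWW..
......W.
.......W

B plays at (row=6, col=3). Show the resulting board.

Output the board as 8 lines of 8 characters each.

Answer: ........
..B.....
..B.....
..BBBBB.
...BW...
...BWW..
...B..W.
.......W

Derivation:
Place B at (6,3); scan 8 dirs for brackets.
Dir NW: first cell '.' (not opp) -> no flip
Dir N: opp run (5,3) (4,3) capped by B -> flip
Dir NE: opp run (5,4), next='.' -> no flip
Dir W: first cell '.' (not opp) -> no flip
Dir E: first cell '.' (not opp) -> no flip
Dir SW: first cell '.' (not opp) -> no flip
Dir S: first cell '.' (not opp) -> no flip
Dir SE: first cell '.' (not opp) -> no flip
All flips: (4,3) (5,3)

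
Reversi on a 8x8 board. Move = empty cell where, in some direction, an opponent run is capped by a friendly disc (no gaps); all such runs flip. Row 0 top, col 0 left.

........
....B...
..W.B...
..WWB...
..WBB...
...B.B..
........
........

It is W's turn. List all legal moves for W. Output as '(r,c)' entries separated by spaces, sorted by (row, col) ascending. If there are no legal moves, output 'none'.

(0,3): no bracket -> illegal
(0,4): no bracket -> illegal
(0,5): no bracket -> illegal
(1,3): no bracket -> illegal
(1,5): flips 1 -> legal
(2,3): no bracket -> illegal
(2,5): no bracket -> illegal
(3,5): flips 1 -> legal
(4,5): flips 2 -> legal
(4,6): no bracket -> illegal
(5,2): no bracket -> illegal
(5,4): flips 1 -> legal
(5,6): no bracket -> illegal
(6,2): no bracket -> illegal
(6,3): flips 2 -> legal
(6,4): flips 1 -> legal
(6,5): no bracket -> illegal
(6,6): flips 2 -> legal

Answer: (1,5) (3,5) (4,5) (5,4) (6,3) (6,4) (6,6)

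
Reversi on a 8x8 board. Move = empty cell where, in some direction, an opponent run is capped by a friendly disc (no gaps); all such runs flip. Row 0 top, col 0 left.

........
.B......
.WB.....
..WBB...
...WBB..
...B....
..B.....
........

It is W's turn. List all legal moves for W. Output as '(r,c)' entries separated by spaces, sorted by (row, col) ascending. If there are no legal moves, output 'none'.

(0,0): no bracket -> illegal
(0,1): flips 1 -> legal
(0,2): no bracket -> illegal
(1,0): no bracket -> illegal
(1,2): flips 1 -> legal
(1,3): no bracket -> illegal
(2,0): no bracket -> illegal
(2,3): flips 2 -> legal
(2,4): no bracket -> illegal
(2,5): flips 1 -> legal
(3,1): no bracket -> illegal
(3,5): flips 2 -> legal
(3,6): no bracket -> illegal
(4,2): no bracket -> illegal
(4,6): flips 2 -> legal
(5,1): no bracket -> illegal
(5,2): no bracket -> illegal
(5,4): no bracket -> illegal
(5,5): no bracket -> illegal
(5,6): no bracket -> illegal
(6,1): no bracket -> illegal
(6,3): flips 1 -> legal
(6,4): no bracket -> illegal
(7,1): no bracket -> illegal
(7,2): no bracket -> illegal
(7,3): no bracket -> illegal

Answer: (0,1) (1,2) (2,3) (2,5) (3,5) (4,6) (6,3)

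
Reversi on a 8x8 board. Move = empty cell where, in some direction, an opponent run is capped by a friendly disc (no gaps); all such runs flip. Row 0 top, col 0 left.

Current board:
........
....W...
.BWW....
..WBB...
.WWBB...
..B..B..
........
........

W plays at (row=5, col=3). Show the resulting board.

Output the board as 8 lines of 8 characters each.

Answer: ........
....W...
.BWW....
..WWB...
.WWWB...
..BW.B..
........
........

Derivation:
Place W at (5,3); scan 8 dirs for brackets.
Dir NW: first cell 'W' (not opp) -> no flip
Dir N: opp run (4,3) (3,3) capped by W -> flip
Dir NE: opp run (4,4), next='.' -> no flip
Dir W: opp run (5,2), next='.' -> no flip
Dir E: first cell '.' (not opp) -> no flip
Dir SW: first cell '.' (not opp) -> no flip
Dir S: first cell '.' (not opp) -> no flip
Dir SE: first cell '.' (not opp) -> no flip
All flips: (3,3) (4,3)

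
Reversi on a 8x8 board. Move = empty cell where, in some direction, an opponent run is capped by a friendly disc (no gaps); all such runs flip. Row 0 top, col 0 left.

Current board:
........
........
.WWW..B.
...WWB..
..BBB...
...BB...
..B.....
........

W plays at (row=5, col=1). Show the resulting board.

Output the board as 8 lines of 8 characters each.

Answer: ........
........
.WWW..B.
...WWB..
..WBB...
.W.BB...
..B.....
........

Derivation:
Place W at (5,1); scan 8 dirs for brackets.
Dir NW: first cell '.' (not opp) -> no flip
Dir N: first cell '.' (not opp) -> no flip
Dir NE: opp run (4,2) capped by W -> flip
Dir W: first cell '.' (not opp) -> no flip
Dir E: first cell '.' (not opp) -> no flip
Dir SW: first cell '.' (not opp) -> no flip
Dir S: first cell '.' (not opp) -> no flip
Dir SE: opp run (6,2), next='.' -> no flip
All flips: (4,2)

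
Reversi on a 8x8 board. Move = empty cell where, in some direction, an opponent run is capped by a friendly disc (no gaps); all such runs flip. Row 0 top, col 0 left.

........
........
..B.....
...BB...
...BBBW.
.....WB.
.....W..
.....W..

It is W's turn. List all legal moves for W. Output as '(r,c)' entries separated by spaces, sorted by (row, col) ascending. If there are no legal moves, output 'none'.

(1,1): flips 3 -> legal
(1,2): no bracket -> illegal
(1,3): no bracket -> illegal
(2,1): no bracket -> illegal
(2,3): no bracket -> illegal
(2,4): no bracket -> illegal
(2,5): no bracket -> illegal
(3,1): no bracket -> illegal
(3,2): no bracket -> illegal
(3,5): flips 1 -> legal
(3,6): no bracket -> illegal
(4,2): flips 3 -> legal
(4,7): flips 1 -> legal
(5,2): no bracket -> illegal
(5,3): no bracket -> illegal
(5,4): no bracket -> illegal
(5,7): flips 1 -> legal
(6,6): flips 1 -> legal
(6,7): no bracket -> illegal

Answer: (1,1) (3,5) (4,2) (4,7) (5,7) (6,6)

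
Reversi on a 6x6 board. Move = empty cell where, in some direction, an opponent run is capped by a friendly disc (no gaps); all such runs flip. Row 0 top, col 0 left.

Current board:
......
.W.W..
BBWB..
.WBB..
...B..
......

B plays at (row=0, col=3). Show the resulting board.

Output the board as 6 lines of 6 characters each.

Place B at (0,3); scan 8 dirs for brackets.
Dir NW: edge -> no flip
Dir N: edge -> no flip
Dir NE: edge -> no flip
Dir W: first cell '.' (not opp) -> no flip
Dir E: first cell '.' (not opp) -> no flip
Dir SW: first cell '.' (not opp) -> no flip
Dir S: opp run (1,3) capped by B -> flip
Dir SE: first cell '.' (not opp) -> no flip
All flips: (1,3)

Answer: ...B..
.W.B..
BBWB..
.WBB..
...B..
......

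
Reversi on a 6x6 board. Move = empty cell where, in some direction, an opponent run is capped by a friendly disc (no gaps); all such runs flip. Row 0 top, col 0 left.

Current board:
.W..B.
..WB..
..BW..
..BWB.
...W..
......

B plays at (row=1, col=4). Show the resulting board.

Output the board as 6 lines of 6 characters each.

Place B at (1,4); scan 8 dirs for brackets.
Dir NW: first cell '.' (not opp) -> no flip
Dir N: first cell 'B' (not opp) -> no flip
Dir NE: first cell '.' (not opp) -> no flip
Dir W: first cell 'B' (not opp) -> no flip
Dir E: first cell '.' (not opp) -> no flip
Dir SW: opp run (2,3) capped by B -> flip
Dir S: first cell '.' (not opp) -> no flip
Dir SE: first cell '.' (not opp) -> no flip
All flips: (2,3)

Answer: .W..B.
..WBB.
..BB..
..BWB.
...W..
......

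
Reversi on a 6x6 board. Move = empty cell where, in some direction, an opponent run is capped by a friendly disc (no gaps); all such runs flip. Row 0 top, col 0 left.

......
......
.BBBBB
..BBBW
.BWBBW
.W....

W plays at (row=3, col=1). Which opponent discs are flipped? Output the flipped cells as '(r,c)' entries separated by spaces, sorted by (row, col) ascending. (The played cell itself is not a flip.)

Dir NW: first cell '.' (not opp) -> no flip
Dir N: opp run (2,1), next='.' -> no flip
Dir NE: opp run (2,2), next='.' -> no flip
Dir W: first cell '.' (not opp) -> no flip
Dir E: opp run (3,2) (3,3) (3,4) capped by W -> flip
Dir SW: first cell '.' (not opp) -> no flip
Dir S: opp run (4,1) capped by W -> flip
Dir SE: first cell 'W' (not opp) -> no flip

Answer: (3,2) (3,3) (3,4) (4,1)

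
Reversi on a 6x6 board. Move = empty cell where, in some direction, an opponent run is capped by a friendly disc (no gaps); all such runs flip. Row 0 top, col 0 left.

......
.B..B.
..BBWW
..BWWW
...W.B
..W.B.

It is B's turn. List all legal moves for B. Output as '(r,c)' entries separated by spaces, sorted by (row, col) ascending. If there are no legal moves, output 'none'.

(1,3): no bracket -> illegal
(1,5): flips 2 -> legal
(4,1): no bracket -> illegal
(4,2): no bracket -> illegal
(4,4): flips 3 -> legal
(5,1): no bracket -> illegal
(5,3): flips 2 -> legal

Answer: (1,5) (4,4) (5,3)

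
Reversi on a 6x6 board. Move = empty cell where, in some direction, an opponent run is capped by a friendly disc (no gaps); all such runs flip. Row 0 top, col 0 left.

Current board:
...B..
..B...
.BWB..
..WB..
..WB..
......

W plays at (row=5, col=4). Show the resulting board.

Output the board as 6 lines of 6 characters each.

Place W at (5,4); scan 8 dirs for brackets.
Dir NW: opp run (4,3) capped by W -> flip
Dir N: first cell '.' (not opp) -> no flip
Dir NE: first cell '.' (not opp) -> no flip
Dir W: first cell '.' (not opp) -> no flip
Dir E: first cell '.' (not opp) -> no flip
Dir SW: edge -> no flip
Dir S: edge -> no flip
Dir SE: edge -> no flip
All flips: (4,3)

Answer: ...B..
..B...
.BWB..
..WB..
..WW..
....W.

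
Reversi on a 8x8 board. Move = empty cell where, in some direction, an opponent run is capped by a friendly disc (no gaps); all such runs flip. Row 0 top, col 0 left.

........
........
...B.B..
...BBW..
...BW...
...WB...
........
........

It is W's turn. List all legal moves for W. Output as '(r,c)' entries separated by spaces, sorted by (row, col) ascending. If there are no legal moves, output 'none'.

(1,2): no bracket -> illegal
(1,3): flips 3 -> legal
(1,4): no bracket -> illegal
(1,5): flips 1 -> legal
(1,6): no bracket -> illegal
(2,2): flips 1 -> legal
(2,4): flips 1 -> legal
(2,6): no bracket -> illegal
(3,2): flips 2 -> legal
(3,6): no bracket -> illegal
(4,2): flips 1 -> legal
(4,5): no bracket -> illegal
(5,2): no bracket -> illegal
(5,5): flips 1 -> legal
(6,3): no bracket -> illegal
(6,4): flips 1 -> legal
(6,5): no bracket -> illegal

Answer: (1,3) (1,5) (2,2) (2,4) (3,2) (4,2) (5,5) (6,4)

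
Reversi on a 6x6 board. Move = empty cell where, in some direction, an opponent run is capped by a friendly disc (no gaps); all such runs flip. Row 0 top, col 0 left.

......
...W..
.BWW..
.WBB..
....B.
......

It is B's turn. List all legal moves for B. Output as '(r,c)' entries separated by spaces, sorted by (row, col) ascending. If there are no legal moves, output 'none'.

(0,2): no bracket -> illegal
(0,3): flips 2 -> legal
(0,4): no bracket -> illegal
(1,1): flips 1 -> legal
(1,2): flips 1 -> legal
(1,4): flips 1 -> legal
(2,0): no bracket -> illegal
(2,4): flips 2 -> legal
(3,0): flips 1 -> legal
(3,4): no bracket -> illegal
(4,0): no bracket -> illegal
(4,1): flips 1 -> legal
(4,2): no bracket -> illegal

Answer: (0,3) (1,1) (1,2) (1,4) (2,4) (3,0) (4,1)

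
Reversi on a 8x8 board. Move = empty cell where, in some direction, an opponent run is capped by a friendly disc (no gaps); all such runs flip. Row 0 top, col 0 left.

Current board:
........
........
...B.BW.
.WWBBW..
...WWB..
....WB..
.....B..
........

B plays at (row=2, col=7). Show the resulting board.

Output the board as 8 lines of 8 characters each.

Place B at (2,7); scan 8 dirs for brackets.
Dir NW: first cell '.' (not opp) -> no flip
Dir N: first cell '.' (not opp) -> no flip
Dir NE: edge -> no flip
Dir W: opp run (2,6) capped by B -> flip
Dir E: edge -> no flip
Dir SW: first cell '.' (not opp) -> no flip
Dir S: first cell '.' (not opp) -> no flip
Dir SE: edge -> no flip
All flips: (2,6)

Answer: ........
........
...B.BBB
.WWBBW..
...WWB..
....WB..
.....B..
........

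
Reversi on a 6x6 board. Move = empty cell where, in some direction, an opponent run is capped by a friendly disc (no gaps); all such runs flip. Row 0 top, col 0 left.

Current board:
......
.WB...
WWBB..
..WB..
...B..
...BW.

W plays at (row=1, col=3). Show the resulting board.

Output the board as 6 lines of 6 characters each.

Place W at (1,3); scan 8 dirs for brackets.
Dir NW: first cell '.' (not opp) -> no flip
Dir N: first cell '.' (not opp) -> no flip
Dir NE: first cell '.' (not opp) -> no flip
Dir W: opp run (1,2) capped by W -> flip
Dir E: first cell '.' (not opp) -> no flip
Dir SW: opp run (2,2), next='.' -> no flip
Dir S: opp run (2,3) (3,3) (4,3) (5,3), next=edge -> no flip
Dir SE: first cell '.' (not opp) -> no flip
All flips: (1,2)

Answer: ......
.WWW..
WWBB..
..WB..
...B..
...BW.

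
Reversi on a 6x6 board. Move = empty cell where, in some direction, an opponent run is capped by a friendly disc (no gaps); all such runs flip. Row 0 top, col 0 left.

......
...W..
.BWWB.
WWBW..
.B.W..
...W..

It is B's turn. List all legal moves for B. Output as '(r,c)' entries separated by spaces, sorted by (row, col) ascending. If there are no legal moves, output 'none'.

(0,2): flips 1 -> legal
(0,3): no bracket -> illegal
(0,4): no bracket -> illegal
(1,1): no bracket -> illegal
(1,2): flips 1 -> legal
(1,4): flips 1 -> legal
(2,0): no bracket -> illegal
(3,4): flips 1 -> legal
(4,0): no bracket -> illegal
(4,2): flips 1 -> legal
(4,4): no bracket -> illegal
(5,2): no bracket -> illegal
(5,4): flips 1 -> legal

Answer: (0,2) (1,2) (1,4) (3,4) (4,2) (5,4)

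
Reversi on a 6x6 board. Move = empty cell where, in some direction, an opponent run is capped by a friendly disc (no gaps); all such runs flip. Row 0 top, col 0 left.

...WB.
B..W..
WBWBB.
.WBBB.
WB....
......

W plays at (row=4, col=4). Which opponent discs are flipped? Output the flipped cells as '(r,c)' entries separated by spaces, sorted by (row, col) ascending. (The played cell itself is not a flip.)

Answer: (3,3)

Derivation:
Dir NW: opp run (3,3) capped by W -> flip
Dir N: opp run (3,4) (2,4), next='.' -> no flip
Dir NE: first cell '.' (not opp) -> no flip
Dir W: first cell '.' (not opp) -> no flip
Dir E: first cell '.' (not opp) -> no flip
Dir SW: first cell '.' (not opp) -> no flip
Dir S: first cell '.' (not opp) -> no flip
Dir SE: first cell '.' (not opp) -> no flip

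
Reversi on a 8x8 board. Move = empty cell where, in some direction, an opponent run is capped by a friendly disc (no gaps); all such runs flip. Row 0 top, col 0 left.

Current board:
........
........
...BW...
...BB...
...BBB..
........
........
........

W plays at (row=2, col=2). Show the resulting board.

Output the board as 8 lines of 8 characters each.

Place W at (2,2); scan 8 dirs for brackets.
Dir NW: first cell '.' (not opp) -> no flip
Dir N: first cell '.' (not opp) -> no flip
Dir NE: first cell '.' (not opp) -> no flip
Dir W: first cell '.' (not opp) -> no flip
Dir E: opp run (2,3) capped by W -> flip
Dir SW: first cell '.' (not opp) -> no flip
Dir S: first cell '.' (not opp) -> no flip
Dir SE: opp run (3,3) (4,4), next='.' -> no flip
All flips: (2,3)

Answer: ........
........
..WWW...
...BB...
...BBB..
........
........
........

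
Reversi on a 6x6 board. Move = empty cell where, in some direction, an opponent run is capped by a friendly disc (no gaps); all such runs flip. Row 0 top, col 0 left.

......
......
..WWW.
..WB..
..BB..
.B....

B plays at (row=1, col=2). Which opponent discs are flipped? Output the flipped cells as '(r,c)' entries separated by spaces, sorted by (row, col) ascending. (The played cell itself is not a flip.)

Dir NW: first cell '.' (not opp) -> no flip
Dir N: first cell '.' (not opp) -> no flip
Dir NE: first cell '.' (not opp) -> no flip
Dir W: first cell '.' (not opp) -> no flip
Dir E: first cell '.' (not opp) -> no flip
Dir SW: first cell '.' (not opp) -> no flip
Dir S: opp run (2,2) (3,2) capped by B -> flip
Dir SE: opp run (2,3), next='.' -> no flip

Answer: (2,2) (3,2)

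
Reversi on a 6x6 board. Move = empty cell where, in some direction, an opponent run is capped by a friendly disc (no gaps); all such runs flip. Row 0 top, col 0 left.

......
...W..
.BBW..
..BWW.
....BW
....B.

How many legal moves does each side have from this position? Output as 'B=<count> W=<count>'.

-- B to move --
(0,2): no bracket -> illegal
(0,3): no bracket -> illegal
(0,4): flips 1 -> legal
(1,2): no bracket -> illegal
(1,4): flips 1 -> legal
(2,4): flips 2 -> legal
(2,5): no bracket -> illegal
(3,5): flips 2 -> legal
(4,2): no bracket -> illegal
(4,3): no bracket -> illegal
(5,5): no bracket -> illegal
B mobility = 4
-- W to move --
(1,0): no bracket -> illegal
(1,1): flips 1 -> legal
(1,2): no bracket -> illegal
(2,0): flips 2 -> legal
(3,0): no bracket -> illegal
(3,1): flips 2 -> legal
(3,5): no bracket -> illegal
(4,1): flips 1 -> legal
(4,2): no bracket -> illegal
(4,3): flips 1 -> legal
(5,3): no bracket -> illegal
(5,5): flips 1 -> legal
W mobility = 6

Answer: B=4 W=6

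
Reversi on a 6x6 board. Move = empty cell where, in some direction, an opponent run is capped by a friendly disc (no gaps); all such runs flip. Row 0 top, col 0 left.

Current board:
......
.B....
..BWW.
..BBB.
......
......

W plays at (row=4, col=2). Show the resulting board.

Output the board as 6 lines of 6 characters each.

Place W at (4,2); scan 8 dirs for brackets.
Dir NW: first cell '.' (not opp) -> no flip
Dir N: opp run (3,2) (2,2), next='.' -> no flip
Dir NE: opp run (3,3) capped by W -> flip
Dir W: first cell '.' (not opp) -> no flip
Dir E: first cell '.' (not opp) -> no flip
Dir SW: first cell '.' (not opp) -> no flip
Dir S: first cell '.' (not opp) -> no flip
Dir SE: first cell '.' (not opp) -> no flip
All flips: (3,3)

Answer: ......
.B....
..BWW.
..BWB.
..W...
......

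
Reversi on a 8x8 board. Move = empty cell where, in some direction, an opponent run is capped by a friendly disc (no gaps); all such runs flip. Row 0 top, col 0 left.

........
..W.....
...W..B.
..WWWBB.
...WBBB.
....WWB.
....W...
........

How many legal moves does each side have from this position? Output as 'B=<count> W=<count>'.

Answer: B=11 W=6

Derivation:
-- B to move --
(0,1): flips 3 -> legal
(0,2): no bracket -> illegal
(0,3): no bracket -> illegal
(1,1): no bracket -> illegal
(1,3): no bracket -> illegal
(1,4): no bracket -> illegal
(2,1): no bracket -> illegal
(2,2): flips 1 -> legal
(2,4): flips 1 -> legal
(2,5): no bracket -> illegal
(3,1): flips 3 -> legal
(4,1): no bracket -> illegal
(4,2): flips 1 -> legal
(5,2): no bracket -> illegal
(5,3): flips 2 -> legal
(6,3): flips 1 -> legal
(6,5): flips 1 -> legal
(6,6): flips 1 -> legal
(7,3): flips 2 -> legal
(7,4): flips 2 -> legal
(7,5): no bracket -> illegal
B mobility = 11
-- W to move --
(1,5): no bracket -> illegal
(1,6): no bracket -> illegal
(1,7): no bracket -> illegal
(2,4): no bracket -> illegal
(2,5): flips 2 -> legal
(2,7): flips 2 -> legal
(3,7): flips 3 -> legal
(4,7): flips 3 -> legal
(5,3): no bracket -> illegal
(5,7): flips 1 -> legal
(6,5): no bracket -> illegal
(6,6): no bracket -> illegal
(6,7): flips 2 -> legal
W mobility = 6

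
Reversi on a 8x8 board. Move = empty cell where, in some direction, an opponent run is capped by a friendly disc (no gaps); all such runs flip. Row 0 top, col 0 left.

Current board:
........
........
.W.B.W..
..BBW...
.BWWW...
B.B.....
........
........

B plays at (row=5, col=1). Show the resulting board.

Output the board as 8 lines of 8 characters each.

Answer: ........
........
.W.B.W..
..BBW...
.BBWW...
BBB.....
........
........

Derivation:
Place B at (5,1); scan 8 dirs for brackets.
Dir NW: first cell '.' (not opp) -> no flip
Dir N: first cell 'B' (not opp) -> no flip
Dir NE: opp run (4,2) capped by B -> flip
Dir W: first cell 'B' (not opp) -> no flip
Dir E: first cell 'B' (not opp) -> no flip
Dir SW: first cell '.' (not opp) -> no flip
Dir S: first cell '.' (not opp) -> no flip
Dir SE: first cell '.' (not opp) -> no flip
All flips: (4,2)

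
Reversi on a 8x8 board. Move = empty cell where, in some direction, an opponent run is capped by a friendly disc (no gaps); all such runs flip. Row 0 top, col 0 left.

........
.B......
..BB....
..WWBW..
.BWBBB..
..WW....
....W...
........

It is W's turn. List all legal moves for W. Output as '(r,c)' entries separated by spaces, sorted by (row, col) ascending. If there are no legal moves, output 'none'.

(0,0): flips 2 -> legal
(0,1): no bracket -> illegal
(0,2): no bracket -> illegal
(1,0): no bracket -> illegal
(1,2): flips 1 -> legal
(1,3): flips 1 -> legal
(1,4): flips 1 -> legal
(2,0): no bracket -> illegal
(2,1): no bracket -> illegal
(2,4): no bracket -> illegal
(2,5): flips 2 -> legal
(3,0): flips 1 -> legal
(3,1): no bracket -> illegal
(3,6): no bracket -> illegal
(4,0): flips 1 -> legal
(4,6): flips 3 -> legal
(5,0): flips 1 -> legal
(5,1): no bracket -> illegal
(5,4): flips 1 -> legal
(5,5): flips 2 -> legal
(5,6): no bracket -> illegal

Answer: (0,0) (1,2) (1,3) (1,4) (2,5) (3,0) (4,0) (4,6) (5,0) (5,4) (5,5)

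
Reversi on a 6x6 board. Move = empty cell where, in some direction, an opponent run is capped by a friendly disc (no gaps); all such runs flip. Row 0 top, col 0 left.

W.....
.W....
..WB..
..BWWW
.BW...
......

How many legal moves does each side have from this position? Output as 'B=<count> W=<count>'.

-- B to move --
(0,1): no bracket -> illegal
(0,2): no bracket -> illegal
(1,0): no bracket -> illegal
(1,2): flips 1 -> legal
(1,3): no bracket -> illegal
(2,0): no bracket -> illegal
(2,1): flips 1 -> legal
(2,4): no bracket -> illegal
(2,5): no bracket -> illegal
(3,1): no bracket -> illegal
(4,3): flips 2 -> legal
(4,4): no bracket -> illegal
(4,5): flips 1 -> legal
(5,1): no bracket -> illegal
(5,2): flips 1 -> legal
(5,3): no bracket -> illegal
B mobility = 5
-- W to move --
(1,2): flips 1 -> legal
(1,3): flips 1 -> legal
(1,4): no bracket -> illegal
(2,1): no bracket -> illegal
(2,4): flips 1 -> legal
(3,0): no bracket -> illegal
(3,1): flips 1 -> legal
(4,0): flips 1 -> legal
(4,3): no bracket -> illegal
(5,0): no bracket -> illegal
(5,1): no bracket -> illegal
(5,2): no bracket -> illegal
W mobility = 5

Answer: B=5 W=5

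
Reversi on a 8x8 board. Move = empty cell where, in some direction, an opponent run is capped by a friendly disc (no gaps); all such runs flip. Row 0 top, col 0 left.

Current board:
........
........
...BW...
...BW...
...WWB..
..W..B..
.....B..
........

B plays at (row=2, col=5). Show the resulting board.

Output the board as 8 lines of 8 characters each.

Answer: ........
........
...BBB..
...BW...
...WWB..
..W..B..
.....B..
........

Derivation:
Place B at (2,5); scan 8 dirs for brackets.
Dir NW: first cell '.' (not opp) -> no flip
Dir N: first cell '.' (not opp) -> no flip
Dir NE: first cell '.' (not opp) -> no flip
Dir W: opp run (2,4) capped by B -> flip
Dir E: first cell '.' (not opp) -> no flip
Dir SW: opp run (3,4) (4,3) (5,2), next='.' -> no flip
Dir S: first cell '.' (not opp) -> no flip
Dir SE: first cell '.' (not opp) -> no flip
All flips: (2,4)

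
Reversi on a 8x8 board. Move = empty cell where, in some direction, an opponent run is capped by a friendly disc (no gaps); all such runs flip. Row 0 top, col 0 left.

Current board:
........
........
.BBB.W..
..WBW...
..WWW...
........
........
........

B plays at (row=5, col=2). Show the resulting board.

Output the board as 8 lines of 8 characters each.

Place B at (5,2); scan 8 dirs for brackets.
Dir NW: first cell '.' (not opp) -> no flip
Dir N: opp run (4,2) (3,2) capped by B -> flip
Dir NE: opp run (4,3) (3,4) (2,5), next='.' -> no flip
Dir W: first cell '.' (not opp) -> no flip
Dir E: first cell '.' (not opp) -> no flip
Dir SW: first cell '.' (not opp) -> no flip
Dir S: first cell '.' (not opp) -> no flip
Dir SE: first cell '.' (not opp) -> no flip
All flips: (3,2) (4,2)

Answer: ........
........
.BBB.W..
..BBW...
..BWW...
..B.....
........
........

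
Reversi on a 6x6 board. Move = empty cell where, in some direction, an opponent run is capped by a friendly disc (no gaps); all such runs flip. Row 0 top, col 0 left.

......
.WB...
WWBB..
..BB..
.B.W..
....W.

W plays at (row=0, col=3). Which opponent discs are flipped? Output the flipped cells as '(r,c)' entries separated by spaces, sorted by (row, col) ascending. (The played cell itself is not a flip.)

Answer: (1,2)

Derivation:
Dir NW: edge -> no flip
Dir N: edge -> no flip
Dir NE: edge -> no flip
Dir W: first cell '.' (not opp) -> no flip
Dir E: first cell '.' (not opp) -> no flip
Dir SW: opp run (1,2) capped by W -> flip
Dir S: first cell '.' (not opp) -> no flip
Dir SE: first cell '.' (not opp) -> no flip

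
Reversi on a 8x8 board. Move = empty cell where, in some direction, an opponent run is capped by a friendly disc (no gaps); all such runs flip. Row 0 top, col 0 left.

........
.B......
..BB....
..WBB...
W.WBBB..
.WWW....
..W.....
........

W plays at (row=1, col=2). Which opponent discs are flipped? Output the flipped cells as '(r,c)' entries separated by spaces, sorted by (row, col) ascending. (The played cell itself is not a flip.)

Dir NW: first cell '.' (not opp) -> no flip
Dir N: first cell '.' (not opp) -> no flip
Dir NE: first cell '.' (not opp) -> no flip
Dir W: opp run (1,1), next='.' -> no flip
Dir E: first cell '.' (not opp) -> no flip
Dir SW: first cell '.' (not opp) -> no flip
Dir S: opp run (2,2) capped by W -> flip
Dir SE: opp run (2,3) (3,4) (4,5), next='.' -> no flip

Answer: (2,2)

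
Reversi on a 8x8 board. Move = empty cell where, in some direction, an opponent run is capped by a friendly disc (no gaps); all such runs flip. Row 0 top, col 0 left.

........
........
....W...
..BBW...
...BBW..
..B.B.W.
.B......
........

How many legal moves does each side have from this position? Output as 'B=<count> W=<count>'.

Answer: B=6 W=5

Derivation:
-- B to move --
(1,3): no bracket -> illegal
(1,4): flips 2 -> legal
(1,5): flips 1 -> legal
(2,3): no bracket -> illegal
(2,5): flips 1 -> legal
(3,5): flips 1 -> legal
(3,6): flips 1 -> legal
(4,6): flips 1 -> legal
(4,7): no bracket -> illegal
(5,5): no bracket -> illegal
(5,7): no bracket -> illegal
(6,5): no bracket -> illegal
(6,6): no bracket -> illegal
(6,7): no bracket -> illegal
B mobility = 6
-- W to move --
(2,1): no bracket -> illegal
(2,2): no bracket -> illegal
(2,3): no bracket -> illegal
(3,1): flips 2 -> legal
(3,5): no bracket -> illegal
(4,1): no bracket -> illegal
(4,2): flips 3 -> legal
(5,0): no bracket -> illegal
(5,1): no bracket -> illegal
(5,3): no bracket -> illegal
(5,5): no bracket -> illegal
(6,0): no bracket -> illegal
(6,2): no bracket -> illegal
(6,3): flips 1 -> legal
(6,4): flips 2 -> legal
(6,5): no bracket -> illegal
(7,0): flips 3 -> legal
(7,1): no bracket -> illegal
(7,2): no bracket -> illegal
W mobility = 5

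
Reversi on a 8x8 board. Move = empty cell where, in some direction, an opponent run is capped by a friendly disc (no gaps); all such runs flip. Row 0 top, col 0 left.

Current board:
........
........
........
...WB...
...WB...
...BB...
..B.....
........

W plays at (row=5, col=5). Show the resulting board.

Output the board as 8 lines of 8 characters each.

Place W at (5,5); scan 8 dirs for brackets.
Dir NW: opp run (4,4) capped by W -> flip
Dir N: first cell '.' (not opp) -> no flip
Dir NE: first cell '.' (not opp) -> no flip
Dir W: opp run (5,4) (5,3), next='.' -> no flip
Dir E: first cell '.' (not opp) -> no flip
Dir SW: first cell '.' (not opp) -> no flip
Dir S: first cell '.' (not opp) -> no flip
Dir SE: first cell '.' (not opp) -> no flip
All flips: (4,4)

Answer: ........
........
........
...WB...
...WW...
...BBW..
..B.....
........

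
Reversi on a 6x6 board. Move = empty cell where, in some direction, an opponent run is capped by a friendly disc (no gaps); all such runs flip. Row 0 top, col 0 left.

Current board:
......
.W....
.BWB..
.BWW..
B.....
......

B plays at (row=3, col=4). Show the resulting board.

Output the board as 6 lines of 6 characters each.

Place B at (3,4); scan 8 dirs for brackets.
Dir NW: first cell 'B' (not opp) -> no flip
Dir N: first cell '.' (not opp) -> no flip
Dir NE: first cell '.' (not opp) -> no flip
Dir W: opp run (3,3) (3,2) capped by B -> flip
Dir E: first cell '.' (not opp) -> no flip
Dir SW: first cell '.' (not opp) -> no flip
Dir S: first cell '.' (not opp) -> no flip
Dir SE: first cell '.' (not opp) -> no flip
All flips: (3,2) (3,3)

Answer: ......
.W....
.BWB..
.BBBB.
B.....
......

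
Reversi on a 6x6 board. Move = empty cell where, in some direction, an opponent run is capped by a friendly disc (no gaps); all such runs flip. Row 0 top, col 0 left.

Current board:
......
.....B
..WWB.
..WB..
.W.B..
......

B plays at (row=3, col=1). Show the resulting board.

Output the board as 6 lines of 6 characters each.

Place B at (3,1); scan 8 dirs for brackets.
Dir NW: first cell '.' (not opp) -> no flip
Dir N: first cell '.' (not opp) -> no flip
Dir NE: opp run (2,2), next='.' -> no flip
Dir W: first cell '.' (not opp) -> no flip
Dir E: opp run (3,2) capped by B -> flip
Dir SW: first cell '.' (not opp) -> no flip
Dir S: opp run (4,1), next='.' -> no flip
Dir SE: first cell '.' (not opp) -> no flip
All flips: (3,2)

Answer: ......
.....B
..WWB.
.BBB..
.W.B..
......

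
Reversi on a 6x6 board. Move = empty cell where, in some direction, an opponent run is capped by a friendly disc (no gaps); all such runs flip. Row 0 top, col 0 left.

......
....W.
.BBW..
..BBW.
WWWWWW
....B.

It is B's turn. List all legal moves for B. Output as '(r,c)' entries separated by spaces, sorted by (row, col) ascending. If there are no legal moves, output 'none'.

(0,3): no bracket -> illegal
(0,4): no bracket -> illegal
(0,5): flips 2 -> legal
(1,2): no bracket -> illegal
(1,3): flips 1 -> legal
(1,5): no bracket -> illegal
(2,4): flips 3 -> legal
(2,5): no bracket -> illegal
(3,0): no bracket -> illegal
(3,1): no bracket -> illegal
(3,5): flips 1 -> legal
(5,0): flips 1 -> legal
(5,1): flips 1 -> legal
(5,2): flips 1 -> legal
(5,3): flips 1 -> legal
(5,5): flips 1 -> legal

Answer: (0,5) (1,3) (2,4) (3,5) (5,0) (5,1) (5,2) (5,3) (5,5)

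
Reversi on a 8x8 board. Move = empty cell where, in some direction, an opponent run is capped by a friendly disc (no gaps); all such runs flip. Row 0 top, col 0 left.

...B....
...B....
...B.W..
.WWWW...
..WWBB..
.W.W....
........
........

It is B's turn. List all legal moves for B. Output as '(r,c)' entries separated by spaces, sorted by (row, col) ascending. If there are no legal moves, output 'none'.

Answer: (2,2) (2,4) (4,1) (6,2) (6,3)

Derivation:
(1,4): no bracket -> illegal
(1,5): no bracket -> illegal
(1,6): no bracket -> illegal
(2,0): no bracket -> illegal
(2,1): no bracket -> illegal
(2,2): flips 1 -> legal
(2,4): flips 1 -> legal
(2,6): no bracket -> illegal
(3,0): no bracket -> illegal
(3,5): no bracket -> illegal
(3,6): no bracket -> illegal
(4,0): no bracket -> illegal
(4,1): flips 3 -> legal
(5,0): no bracket -> illegal
(5,2): no bracket -> illegal
(5,4): no bracket -> illegal
(6,0): no bracket -> illegal
(6,1): no bracket -> illegal
(6,2): flips 1 -> legal
(6,3): flips 3 -> legal
(6,4): no bracket -> illegal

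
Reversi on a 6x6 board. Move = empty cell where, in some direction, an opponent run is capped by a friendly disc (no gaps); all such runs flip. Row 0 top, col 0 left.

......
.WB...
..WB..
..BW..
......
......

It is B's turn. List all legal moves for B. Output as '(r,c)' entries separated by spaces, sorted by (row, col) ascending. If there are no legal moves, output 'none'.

(0,0): no bracket -> illegal
(0,1): no bracket -> illegal
(0,2): no bracket -> illegal
(1,0): flips 1 -> legal
(1,3): no bracket -> illegal
(2,0): no bracket -> illegal
(2,1): flips 1 -> legal
(2,4): no bracket -> illegal
(3,1): no bracket -> illegal
(3,4): flips 1 -> legal
(4,2): no bracket -> illegal
(4,3): flips 1 -> legal
(4,4): no bracket -> illegal

Answer: (1,0) (2,1) (3,4) (4,3)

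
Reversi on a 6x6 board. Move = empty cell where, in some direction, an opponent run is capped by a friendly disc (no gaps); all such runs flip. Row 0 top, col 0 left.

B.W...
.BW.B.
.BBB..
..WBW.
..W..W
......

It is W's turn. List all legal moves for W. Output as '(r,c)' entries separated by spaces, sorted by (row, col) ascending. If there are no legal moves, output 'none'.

Answer: (0,5) (1,0) (2,0) (2,4) (3,0)

Derivation:
(0,1): no bracket -> illegal
(0,3): no bracket -> illegal
(0,4): no bracket -> illegal
(0,5): flips 2 -> legal
(1,0): flips 2 -> legal
(1,3): no bracket -> illegal
(1,5): no bracket -> illegal
(2,0): flips 1 -> legal
(2,4): flips 1 -> legal
(2,5): no bracket -> illegal
(3,0): flips 1 -> legal
(3,1): no bracket -> illegal
(4,3): no bracket -> illegal
(4,4): no bracket -> illegal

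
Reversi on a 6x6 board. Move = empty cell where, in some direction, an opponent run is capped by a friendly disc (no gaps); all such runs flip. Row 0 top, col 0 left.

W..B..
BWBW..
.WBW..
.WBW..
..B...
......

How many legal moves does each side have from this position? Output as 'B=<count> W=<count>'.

Answer: B=9 W=6

Derivation:
-- B to move --
(0,1): no bracket -> illegal
(0,2): no bracket -> illegal
(0,4): flips 1 -> legal
(1,4): flips 2 -> legal
(2,0): flips 2 -> legal
(2,4): flips 2 -> legal
(3,0): flips 2 -> legal
(3,4): flips 2 -> legal
(4,0): flips 1 -> legal
(4,1): no bracket -> illegal
(4,3): flips 3 -> legal
(4,4): flips 1 -> legal
B mobility = 9
-- W to move --
(0,1): flips 1 -> legal
(0,2): no bracket -> illegal
(0,4): no bracket -> illegal
(1,4): no bracket -> illegal
(2,0): flips 1 -> legal
(4,1): flips 1 -> legal
(4,3): flips 1 -> legal
(5,1): flips 1 -> legal
(5,2): no bracket -> illegal
(5,3): flips 1 -> legal
W mobility = 6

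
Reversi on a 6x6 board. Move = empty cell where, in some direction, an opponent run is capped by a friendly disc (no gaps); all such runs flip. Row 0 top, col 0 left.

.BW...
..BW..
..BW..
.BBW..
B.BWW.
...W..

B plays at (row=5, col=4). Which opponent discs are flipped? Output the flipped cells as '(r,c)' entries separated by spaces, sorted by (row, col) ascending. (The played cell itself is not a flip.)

Dir NW: opp run (4,3) capped by B -> flip
Dir N: opp run (4,4), next='.' -> no flip
Dir NE: first cell '.' (not opp) -> no flip
Dir W: opp run (5,3), next='.' -> no flip
Dir E: first cell '.' (not opp) -> no flip
Dir SW: edge -> no flip
Dir S: edge -> no flip
Dir SE: edge -> no flip

Answer: (4,3)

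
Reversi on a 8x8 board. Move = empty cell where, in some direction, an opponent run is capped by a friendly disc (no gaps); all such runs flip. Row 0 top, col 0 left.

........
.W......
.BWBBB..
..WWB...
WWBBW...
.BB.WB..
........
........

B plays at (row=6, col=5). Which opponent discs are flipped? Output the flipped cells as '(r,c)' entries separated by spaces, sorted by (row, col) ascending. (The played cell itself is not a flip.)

Dir NW: opp run (5,4) capped by B -> flip
Dir N: first cell 'B' (not opp) -> no flip
Dir NE: first cell '.' (not opp) -> no flip
Dir W: first cell '.' (not opp) -> no flip
Dir E: first cell '.' (not opp) -> no flip
Dir SW: first cell '.' (not opp) -> no flip
Dir S: first cell '.' (not opp) -> no flip
Dir SE: first cell '.' (not opp) -> no flip

Answer: (5,4)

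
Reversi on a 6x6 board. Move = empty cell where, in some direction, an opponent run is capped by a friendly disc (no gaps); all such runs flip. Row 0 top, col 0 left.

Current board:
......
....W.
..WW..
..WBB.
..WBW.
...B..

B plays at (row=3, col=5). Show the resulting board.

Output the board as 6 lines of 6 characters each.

Place B at (3,5); scan 8 dirs for brackets.
Dir NW: first cell '.' (not opp) -> no flip
Dir N: first cell '.' (not opp) -> no flip
Dir NE: edge -> no flip
Dir W: first cell 'B' (not opp) -> no flip
Dir E: edge -> no flip
Dir SW: opp run (4,4) capped by B -> flip
Dir S: first cell '.' (not opp) -> no flip
Dir SE: edge -> no flip
All flips: (4,4)

Answer: ......
....W.
..WW..
..WBBB
..WBB.
...B..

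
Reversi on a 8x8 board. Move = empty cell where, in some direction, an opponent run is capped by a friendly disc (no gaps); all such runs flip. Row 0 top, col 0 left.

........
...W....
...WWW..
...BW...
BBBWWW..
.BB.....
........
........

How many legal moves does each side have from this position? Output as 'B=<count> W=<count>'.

Answer: B=7 W=4

Derivation:
-- B to move --
(0,2): no bracket -> illegal
(0,3): flips 2 -> legal
(0,4): no bracket -> illegal
(1,2): no bracket -> illegal
(1,4): no bracket -> illegal
(1,5): flips 1 -> legal
(1,6): flips 3 -> legal
(2,2): no bracket -> illegal
(2,6): no bracket -> illegal
(3,2): no bracket -> illegal
(3,5): flips 1 -> legal
(3,6): no bracket -> illegal
(4,6): flips 3 -> legal
(5,3): flips 1 -> legal
(5,4): no bracket -> illegal
(5,5): flips 1 -> legal
(5,6): no bracket -> illegal
B mobility = 7
-- W to move --
(2,2): flips 1 -> legal
(3,0): no bracket -> illegal
(3,1): no bracket -> illegal
(3,2): flips 1 -> legal
(5,0): no bracket -> illegal
(5,3): no bracket -> illegal
(6,0): flips 3 -> legal
(6,1): flips 1 -> legal
(6,2): no bracket -> illegal
(6,3): no bracket -> illegal
W mobility = 4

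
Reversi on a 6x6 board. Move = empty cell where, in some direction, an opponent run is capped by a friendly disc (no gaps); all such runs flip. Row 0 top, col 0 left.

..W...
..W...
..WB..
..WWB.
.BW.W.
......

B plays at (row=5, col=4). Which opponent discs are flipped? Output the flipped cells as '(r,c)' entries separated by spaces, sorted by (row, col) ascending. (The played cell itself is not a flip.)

Dir NW: first cell '.' (not opp) -> no flip
Dir N: opp run (4,4) capped by B -> flip
Dir NE: first cell '.' (not opp) -> no flip
Dir W: first cell '.' (not opp) -> no flip
Dir E: first cell '.' (not opp) -> no flip
Dir SW: edge -> no flip
Dir S: edge -> no flip
Dir SE: edge -> no flip

Answer: (4,4)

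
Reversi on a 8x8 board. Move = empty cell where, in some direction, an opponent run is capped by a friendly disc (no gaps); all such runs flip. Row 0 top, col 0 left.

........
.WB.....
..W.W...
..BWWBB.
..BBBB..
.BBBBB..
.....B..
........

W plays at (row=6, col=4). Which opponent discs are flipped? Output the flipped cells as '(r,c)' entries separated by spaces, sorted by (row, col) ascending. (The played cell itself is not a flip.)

Dir NW: opp run (5,3) (4,2), next='.' -> no flip
Dir N: opp run (5,4) (4,4) capped by W -> flip
Dir NE: opp run (5,5), next='.' -> no flip
Dir W: first cell '.' (not opp) -> no flip
Dir E: opp run (6,5), next='.' -> no flip
Dir SW: first cell '.' (not opp) -> no flip
Dir S: first cell '.' (not opp) -> no flip
Dir SE: first cell '.' (not opp) -> no flip

Answer: (4,4) (5,4)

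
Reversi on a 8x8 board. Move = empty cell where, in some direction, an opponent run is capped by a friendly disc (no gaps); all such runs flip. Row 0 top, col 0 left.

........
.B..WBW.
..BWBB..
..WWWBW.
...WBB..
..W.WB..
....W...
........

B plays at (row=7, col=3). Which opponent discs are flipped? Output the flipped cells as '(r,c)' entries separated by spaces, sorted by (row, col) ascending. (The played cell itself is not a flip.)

Dir NW: first cell '.' (not opp) -> no flip
Dir N: first cell '.' (not opp) -> no flip
Dir NE: opp run (6,4) capped by B -> flip
Dir W: first cell '.' (not opp) -> no flip
Dir E: first cell '.' (not opp) -> no flip
Dir SW: edge -> no flip
Dir S: edge -> no flip
Dir SE: edge -> no flip

Answer: (6,4)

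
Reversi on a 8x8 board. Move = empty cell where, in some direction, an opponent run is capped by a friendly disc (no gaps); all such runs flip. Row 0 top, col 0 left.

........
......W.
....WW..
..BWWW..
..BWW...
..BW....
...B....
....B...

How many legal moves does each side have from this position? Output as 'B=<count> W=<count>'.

-- B to move --
(0,5): no bracket -> illegal
(0,6): no bracket -> illegal
(0,7): flips 4 -> legal
(1,3): no bracket -> illegal
(1,4): no bracket -> illegal
(1,5): flips 2 -> legal
(1,7): no bracket -> illegal
(2,2): no bracket -> illegal
(2,3): flips 3 -> legal
(2,6): no bracket -> illegal
(2,7): no bracket -> illegal
(3,6): flips 3 -> legal
(4,5): flips 2 -> legal
(4,6): no bracket -> illegal
(5,4): flips 2 -> legal
(5,5): no bracket -> illegal
(6,2): no bracket -> illegal
(6,4): flips 1 -> legal
B mobility = 7
-- W to move --
(2,1): flips 1 -> legal
(2,2): no bracket -> illegal
(2,3): no bracket -> illegal
(3,1): flips 2 -> legal
(4,1): flips 1 -> legal
(5,1): flips 2 -> legal
(5,4): no bracket -> illegal
(6,1): flips 1 -> legal
(6,2): no bracket -> illegal
(6,4): no bracket -> illegal
(6,5): no bracket -> illegal
(7,2): no bracket -> illegal
(7,3): flips 1 -> legal
(7,5): no bracket -> illegal
W mobility = 6

Answer: B=7 W=6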